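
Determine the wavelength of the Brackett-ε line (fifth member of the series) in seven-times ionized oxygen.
28.38941 nm

The lines of a series are numbered from the longest wavelength (smallest ΔE) outward; the fifth line is the transition from n = n_f + 5 to n_f.
The Brackett series has all transitions ending at n_f = 4.

For O⁷⁺ (Z = 8), the fifth line (ε-line) is the jump from n = 9 to n = 4:
E_9 = -13.6057 × 8² / 9² = -10.7501827 eV
E_4 = -13.6057 × 8² / 4² = -54.4228000 eV
ΔE = E_9 - E_4 = 43.6726173 eV

λ = hc/E = 1239.84 eV·nm / 43.6726173 eV
λ = 28.38941 nm

This is the ε-line of the Brackett series in O⁷⁺.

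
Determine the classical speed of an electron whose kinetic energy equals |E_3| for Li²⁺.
2.1877e+06 m/s (or 0.73% of c)

The binding energy at n = 3 for Li²⁺ is:
E_3 = -13.6057 × 3²/3² = -13.605700 eV
|E_3| = 13.605700 eV

Convert to Joules:
KE = 13.605700 eV × (1.602177 × 10⁻¹⁹ J/eV) = 2.179874e-18 J

Using KE = ½mv²:
v = √(2·KE/m_e)
v = √(2 × 2.179874e-18 J / 9.10938 × 10⁻³¹ kg)
v = 2.1877e+06 m/s

This is approximately 0.73% the speed of light.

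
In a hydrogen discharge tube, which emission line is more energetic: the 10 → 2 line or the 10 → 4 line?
10 → 2

Calculate the energy for each transition:

Transition 10 → 2:
ΔE₁ = |E_2 - E_10| = |-13.6057/2² - (-13.6057/10²)|
ΔE₁ = |-3.4014250000 - (-0.1360570000)| = 3.2653680 eV

Transition 10 → 4:
ΔE₂ = |E_4 - E_10| = |-13.6057/4² - (-13.6057/10²)|
ΔE₂ = |-0.8503562500 - (-0.1360570000)| = 0.7142993 eV

Since 3.2653680 eV > 0.7142993 eV, the transition 10 → 2 emits the more energetic photon.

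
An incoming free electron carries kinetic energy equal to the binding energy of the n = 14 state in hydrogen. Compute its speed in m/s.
1.5626e+05 m/s (or 0.052% of c)

The binding energy at n = 14 for hydrogen is:
E_14 = -13.6057/14² = -0.069416837 eV
|E_14| = 0.069416837 eV

Convert to Joules:
KE = 0.069416837 eV × (1.602177 × 10⁻¹⁹ J/eV) = 1.112181e-20 J

Using KE = ½mv²:
v = √(2·KE/m_e)
v = √(2 × 1.112181e-20 J / 9.10938 × 10⁻³¹ kg)
v = 1.5626e+05 m/s

This is approximately 0.052% the speed of light.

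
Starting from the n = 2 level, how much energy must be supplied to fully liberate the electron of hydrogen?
3.40143 eV

The ionization energy is the energy needed to remove the electron completely (n → ∞).

For hydrogen, E_n = -13.6057 eV / n².

At n = 2: E_2 = -13.6057 / 2² = -3.40142500 eV
At n = ∞: E_∞ = 0 eV

Ionization energy = E_∞ - E_2 = 0 - (-3.40142500) = 3.40142500 eV
Ionization energy ≈ 3.40143 eV

This is also called the binding energy of the electron in state n = 2.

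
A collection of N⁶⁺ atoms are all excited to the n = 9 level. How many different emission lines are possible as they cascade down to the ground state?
36

The electron can occupy levels n = 1, 2, ..., 9 during de-excitation — that is m = 9 - 1 + 1 = 9 distinct levels.

The number of distinct spectral lines equals the number of ways to choose 2 of these m levels (each pair gives one possible emission transition):

Number of lines = m(m-1)/2 = 9×8/2 = 36

These correspond to all possible transitions between the 9 levels:
9 → 8, 9 → 7, 9 → 6, 9 → 5, 9 → 4, 9 → 3, 9 → 2, 9 → 1...

Each transition produces a photon with a unique energy (and thus wavelength). This count does not depend on Z.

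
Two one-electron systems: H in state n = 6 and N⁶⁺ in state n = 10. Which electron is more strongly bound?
N⁶⁺ at n = 10 (E = -6.666793 eV)

Using E_n = -13.6057 Z² / n² eV:

H (Z = 1) at n = 6:
E = -13.6057 × 1² / 6² = -13.6057 × 1 / 36 = -0.377936111 eV

N⁶⁺ (Z = 7) at n = 10:
E = -13.6057 × 7² / 10² = -13.6057 × 49 / 100 = -6.666793000 eV

Since -6.666793000 eV < -0.377936111 eV,
N⁶⁺ at n = 10 is more tightly bound (requires more energy to ionize).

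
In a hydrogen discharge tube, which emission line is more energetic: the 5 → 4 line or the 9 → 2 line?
9 → 2

Calculate the energy for each transition:

Transition 5 → 4:
ΔE₁ = |E_4 - E_5| = |-13.6057/4² - (-13.6057/5²)|
ΔE₁ = |-0.8503562500 - (-0.5442280000)| = 0.3061283 eV

Transition 9 → 2:
ΔE₂ = |E_2 - E_9| = |-13.6057/2² - (-13.6057/9²)|
ΔE₂ = |-3.4014250000 - (-0.1679716049)| = 3.2334534 eV

Since 3.2334534 eV > 0.3061283 eV, the transition 9 → 2 emits the more energetic photon.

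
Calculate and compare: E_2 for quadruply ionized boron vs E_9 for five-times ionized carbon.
B⁴⁺ at n = 2 (E = -85.0356 eV)

Using E_n = -13.6057 Z² / n² eV:

B⁴⁺ (Z = 5) at n = 2:
E = -13.6057 × 5² / 2² = -13.6057 × 25 / 4 = -85.0356250 eV

C⁵⁺ (Z = 6) at n = 9:
E = -13.6057 × 6² / 9² = -13.6057 × 36 / 81 = -6.0469778 eV

Since -85.0356250 eV < -6.0469778 eV,
B⁴⁺ at n = 2 is more tightly bound (requires more energy to ionize).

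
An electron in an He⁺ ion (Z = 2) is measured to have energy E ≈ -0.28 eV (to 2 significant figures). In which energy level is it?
n = 14

The exact energy levels follow E_n = -13.6057 Z² / n² eV with Z = 2.

The measured value (-0.28 eV) is reported to only 2 significant figures, so we must test candidate n values and see which one matches to that precision.

Candidate energies:
  n = 12:  E = -13.6057 × 2² / 12² = -0.37794 eV
  n = 13:  E = -13.6057 × 2² / 13² = -0.32203 eV
  n = 14:  E = -13.6057 × 2² / 14² = -0.27767 eV  ← matches
  n = 15:  E = -13.6057 × 2² / 15² = -0.24188 eV
  n = 16:  E = -13.6057 × 2² / 16² = -0.21259 eV

Checking against the measurement of -0.28 eV (2 sig figs), only n = 14 agrees:
E_14 = -0.27767 eV, which rounds to -0.28 eV ✓

Therefore n = 14.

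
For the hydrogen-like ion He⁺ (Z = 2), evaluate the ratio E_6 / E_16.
7.1111

Using E_n = -13.6057 Z² / n² eV with Z = 2:

E_6 = -13.6057 × 2² / 6² = -54.4228 / 36 = -1.5117444444 eV
E_16 = -13.6057 × 2² / 16² = -54.4228 / 256 = -0.2125890625 eV

The ratio is:
E_6/E_16 = (-1.5117444444) / (-0.2125890625)
E_6/E_16 = (-54.4228/36) / (-54.4228/256)
E_6/E_16 = 256/36
E_6/E_16 = 7.1111
(Note: the Z² factors cancel in the ratio.)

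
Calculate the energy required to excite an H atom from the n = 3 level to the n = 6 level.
1.13 eV

The energy levels of a hydrogen-like atom are E_n = -13.6057 eV / n².

Energy at n = 3: E_3 = -13.6057 / 3² = -1.51174 eV
Energy at n = 6: E_6 = -13.6057 / 6² = -0.37794 eV

The excitation energy is the difference:
ΔE = E_6 - E_3
ΔE = -0.37794 - (-1.51174)
ΔE = 1.13 eV

Since this is positive, energy must be absorbed (photon absorption).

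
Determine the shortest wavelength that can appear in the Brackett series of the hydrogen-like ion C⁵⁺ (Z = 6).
40.5007 nm

The series limit corresponds to the transition from n = ∞ to n = 4.
This is the highest energy (shortest wavelength) transition in the Brackett series.

E_∞ = 0 eV
E_4 = -13.6057 × 6² / 4² = -30.612825 eV

Energy at series limit:
ΔE = E_∞ - E_4 = 0 - (-30.612825) = 30.612825 eV
λ = hc/E = 1239.84 eV·nm / 30.612825 eV = 40.5007 nm

This energy equals the ionization energy from the n = 4 state of C⁵⁺.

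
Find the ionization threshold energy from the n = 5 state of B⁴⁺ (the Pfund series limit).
13.6057 eV

The series limit corresponds to the transition from n = ∞ to n = 5.
This is the highest energy (shortest wavelength) transition in the Pfund series.

E_∞ = 0 eV
E_5 = -13.6057 × 5² / 5² = -13.6057 eV

Energy at series limit:
ΔE = E_∞ - E_5 = 0 - (-13.6057) = 13.6057 eV

This energy equals the ionization energy from the n = 5 state of B⁴⁺.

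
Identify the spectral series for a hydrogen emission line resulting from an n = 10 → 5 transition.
Pfund series

The spectral series in hydrogen are named based on the final (lower) energy level:
- Lyman series: n_final = 1 (ultraviolet)
- Balmer series: n_final = 2 (visible/near-UV)
- Paschen series: n_final = 3 (infrared)
- Brackett series: n_final = 4 (infrared)
- Pfund series: n_final = 5 (far infrared)

Since this transition ends at n = 5, it belongs to the Pfund series.

For reference, this 10 → 5 line has photon energy
ΔE = 13.6057 eV × (1/5² - 1/10²) = 0.408171000 eV,
corresponding to wavelength λ = hc/ΔE = 1239.84 eV·nm / 0.408171000 eV = 3037.550 nm in the far infrared region.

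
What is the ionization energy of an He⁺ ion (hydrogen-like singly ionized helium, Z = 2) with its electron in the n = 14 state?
0.278 eV

The ionization energy is the energy needed to remove the electron completely (n → ∞).

For a hydrogen-like ion with Z = 2, E_n = -13.6057 Z² / n² eV.

At n = 14: E_14 = -13.6057 × 2² / 14² = -0.277667 eV
At n = ∞: E_∞ = 0 eV

Ionization energy = E_∞ - E_14 = 0 - (-0.277667) = 0.277667 eV
Ionization energy ≈ 0.278 eV

This is also called the binding energy of the electron in state n = 14.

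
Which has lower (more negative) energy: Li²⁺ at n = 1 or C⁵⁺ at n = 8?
Li²⁺ at n = 1 (E = -122.4513 eV)

Using E_n = -13.6057 Z² / n² eV:

Li²⁺ (Z = 3) at n = 1:
E = -13.6057 × 3² / 1² = -13.6057 × 9 / 1 = -122.4513000 eV

C⁵⁺ (Z = 6) at n = 8:
E = -13.6057 × 6² / 8² = -13.6057 × 36 / 64 = -7.6532063 eV

Since -122.4513000 eV < -7.6532063 eV,
Li²⁺ at n = 1 is more tightly bound (requires more energy to ionize).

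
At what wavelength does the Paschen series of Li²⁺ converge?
91.12651 nm

The series limit corresponds to the transition from n = ∞ to n = 3.
This is the highest energy (shortest wavelength) transition in the Paschen series.

E_∞ = 0 eV
E_3 = -13.6057 × 3² / 3² = -13.6057000 eV

Energy at series limit:
ΔE = E_∞ - E_3 = 0 - (-13.6057000) = 13.6057000 eV
λ = hc/E = 1239.84 eV·nm / 13.6057000 eV = 91.12651 nm

This energy equals the ionization energy from the n = 3 state of Li²⁺.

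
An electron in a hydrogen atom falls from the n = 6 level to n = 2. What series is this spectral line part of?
Balmer series

The spectral series in hydrogen are named based on the final (lower) energy level:
- Lyman series: n_final = 1 (ultraviolet)
- Balmer series: n_final = 2 (visible/near-UV)
- Paschen series: n_final = 3 (infrared)
- Brackett series: n_final = 4 (infrared)
- Pfund series: n_final = 5 (far infrared)

Since this transition ends at n = 2, it belongs to the Balmer series.

For reference, this 6 → 2 line has photon energy
ΔE = 13.6057 eV × (1/2² - 1/6²) = 3.0234888889 eV,
corresponding to wavelength λ = hc/ΔE = 1239.84 eV·nm / 3.0234888889 eV = 410.069309 nm in the visible/near-UV region.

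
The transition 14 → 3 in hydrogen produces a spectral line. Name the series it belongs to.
Paschen series

The spectral series in hydrogen are named based on the final (lower) energy level:
- Lyman series: n_final = 1 (ultraviolet)
- Balmer series: n_final = 2 (visible/near-UV)
- Paschen series: n_final = 3 (infrared)
- Brackett series: n_final = 4 (infrared)
- Pfund series: n_final = 5 (far infrared)

Since this transition ends at n = 3, it belongs to the Paschen series.

For reference, this 14 → 3 line has photon energy
ΔE = 13.6057 eV × (1/3² - 1/14²) = 1.4423276077 eV,
corresponding to wavelength λ = hc/ΔE = 1239.84 eV·nm / 1.4423276077 eV = 859.610530 nm in the infrared region.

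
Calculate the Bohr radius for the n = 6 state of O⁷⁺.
0.2381 nm (or 2.3813 Å)

The Bohr radius formula is:
r_n = n² a₀ / Z

where a₀ = 0.0529177 nm is the Bohr radius.

For O⁷⁺ (Z = 8) at n = 6:
r_6 = 6² × 0.0529177 nm / 8
r_6 = 36 × 0.0529177 nm / 8
r_6 = 1.90504 nm / 8
r_6 = 0.2381 nm

The electron orbits at approximately 0.2381 nm from the nucleus.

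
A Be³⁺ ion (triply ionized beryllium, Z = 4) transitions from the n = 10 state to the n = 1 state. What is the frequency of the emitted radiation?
5.211e+16 Hz

First, find the transition energy:
E_10 = -13.6057 × 4² / 10² = -2.1769120 eV
E_1 = -13.6057 × 4² / 1² = -217.6912000 eV
|ΔE| = |E_1 - E_10| = 215.5142880 eV

Convert to Joules: E = 215.5142880 eV × (1.602177 × 10⁻¹⁹ J/eV) = 3.45292e-17 J

Using E = hf:
f = E/h = 3.45292e-17 J / (6.62607 × 10⁻³⁴ J·s)
f = 5.211e+16 Hz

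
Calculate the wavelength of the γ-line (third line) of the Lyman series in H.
97.202 nm

The lines of a series are numbered from the longest wavelength (smallest ΔE) outward; the third line is the transition from n = n_f + 3 to n_f.
The Lyman series has all transitions ending at n_f = 1.

For H, the third line (γ-line) is the jump from n = 4 to n = 1:
E_4 = -13.6057 / 4² = -0.85036 eV
E_1 = -13.6057 / 1² = -13.60570 eV
ΔE = E_4 - E_1 = 12.75534 eV

λ = hc/E = 1239.84 eV·nm / 12.75534 eV
λ = 97.202 nm

This is the γ-line of the Lyman series in H.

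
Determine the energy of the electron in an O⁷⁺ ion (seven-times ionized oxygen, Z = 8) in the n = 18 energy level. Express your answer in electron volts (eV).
-2.687546 eV

The energy levels of a hydrogen-like atom are given by:
E_n = -13.6057 Z² / n² eV  (with Z = 8 for O⁷⁺)

For n = 18:
E_18 = -13.6057 × 8² / 18²
E_18 = -13.6057 × 64 / 324
E_18 = -2.687546 eV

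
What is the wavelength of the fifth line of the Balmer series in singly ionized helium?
99.23 nm

The lines of a series are numbered from the longest wavelength (smallest ΔE) outward; the fifth line is the transition from n = n_f + 5 to n_f.
The Balmer series has all transitions ending at n_f = 2.

For He⁺ (Z = 2), the fifth line (ε-line) is the jump from n = 7 to n = 2:
E_7 = -13.6057 × 2² / 7² = -1.1107 eV
E_2 = -13.6057 × 2² / 2² = -13.6057 eV
ΔE = E_7 - E_2 = 12.4950 eV

λ = hc/E = 1239.84 eV·nm / 12.4950 eV
λ = 99.23 nm

This is the ε-line of the Balmer series in He⁺.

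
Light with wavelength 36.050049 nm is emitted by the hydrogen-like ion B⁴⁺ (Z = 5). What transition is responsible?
n = 10 → n = 3

First, find the photon energy from the wavelength (hc = 1239.84 eV·nm):
E = hc/λ = 1239.84 eV·nm / 36.050049 nm = 34.392186 eV

The energy levels of B⁴⁺ satisfy E_n = -13.6057 × 5² / n² eV, so an emission n_i → n_f releases
ΔE = 13.6057 × 5² × (1/n_f² − 1/n_i²) eV.

Setting ΔE equal to the photon energy:
1/n_f² − 1/n_i² = 34.392186 / (13.6057 × 5²) = 0.10111111

Since 1/n_i² must be positive, we need 1/n_f² > 0.10111111, i.e. n_f ≤ 3. For each allowed n_f, solve n_i = (1/n_f² − 0.10111111)^(−1/2) and check whether it is a whole number:
  n_f = 1: 1/n_i² = 1.00000000 − 0.10111111 = 0.89888889 → n_i = 1.055  (not an integer) ✗
  n_f = 2: 1/n_i² = 0.25000000 − 0.10111111 = 0.14888889 → n_i = 2.592  (not an integer) ✗
  n_f = 3: 1/n_i² = 0.11111111 − 0.10111111 = 0.01000000 → n_i = 10.000  → integer, n_i = 10 ✓

Only n_f = 3 gives an integer upper level, n_i = 10.

The transition is from n = 10 to n = 3 (emission).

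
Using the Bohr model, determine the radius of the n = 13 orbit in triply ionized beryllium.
2.2358 nm (or 22.3577 Å)

The Bohr radius formula is:
r_n = n² a₀ / Z

where a₀ = 0.0529177 nm is the Bohr radius.

For Be³⁺ (Z = 4) at n = 13:
r_13 = 13² × 0.0529177 nm / 4
r_13 = 169 × 0.0529177 nm / 4
r_13 = 8.94309 nm / 4
r_13 = 2.2358 nm

The electron orbits at approximately 2.2358 nm from the nucleus.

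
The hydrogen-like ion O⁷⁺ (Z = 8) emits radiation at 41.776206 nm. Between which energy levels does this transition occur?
n = 13 → n = 5

First, find the photon energy from the wavelength (hc = 1239.84 eV·nm):
E = hc/λ = 1239.84 eV·nm / 41.776206 nm = 29.678138 eV

The energy levels of O⁷⁺ satisfy E_n = -13.6057 × 8² / n² eV, so an emission n_i → n_f releases
ΔE = 13.6057 × 8² × (1/n_f² − 1/n_i²) eV.

Setting ΔE equal to the photon energy:
1/n_f² − 1/n_i² = 29.678138 / (13.6057 × 8²) = 0.034082841

Since 1/n_i² must be positive, we need 1/n_f² > 0.034082841, i.e. n_f ≤ 5. For each allowed n_f, solve n_i = (1/n_f² − 0.034082841)^(−1/2) and check whether it is a whole number:
  n_f = 1: 1/n_i² = 1.000000000 − 0.034082841 = 0.965917159 → n_i = 1.017  (not an integer) ✗
  n_f = 2: 1/n_i² = 0.250000000 − 0.034082841 = 0.215917159 → n_i = 2.152  (not an integer) ✗
  n_f = 3: 1/n_i² = 0.111111111 − 0.034082841 = 0.077028270 → n_i = 3.603  (not an integer) ✗
  n_f = 4: 1/n_i² = 0.062500000 − 0.034082841 = 0.028417159 → n_i = 5.932  (not an integer) ✗
  n_f = 5: 1/n_i² = 0.040000000 − 0.034082841 = 0.005917159 → n_i = 13.000  → integer, n_i = 13 ✓

Only n_f = 5 gives an integer upper level, n_i = 13.

The transition is from n = 13 to n = 5 (emission).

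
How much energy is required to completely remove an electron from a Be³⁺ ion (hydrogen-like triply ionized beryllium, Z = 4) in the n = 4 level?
13.60570 eV

The ionization energy is the energy needed to remove the electron completely (n → ∞).

For a hydrogen-like ion with Z = 4, E_n = -13.6057 Z² / n² eV.

At n = 4: E_4 = -13.6057 × 4² / 4² = -13.60570000 eV
At n = ∞: E_∞ = 0 eV

Ionization energy = E_∞ - E_4 = 0 - (-13.60570000) = 13.60570000 eV
Ionization energy ≈ 13.60570 eV

This is also called the binding energy of the electron in state n = 4.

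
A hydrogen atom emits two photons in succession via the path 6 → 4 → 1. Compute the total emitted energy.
13.22776 eV

The energy levels of hydrogen are E_n = -13.6057 / n² eV.

First transition (6 → 4):
ΔE₁ = |E_4 - E_6|
ΔE₁ = |-0.85035625000 - (-0.37793611111)| = 0.47242014 eV

Second transition (4 → 1):
ΔE₂ = |E_1 - E_4|
ΔE₂ = |-13.60570000000 - (-0.85035625000)| = 12.75534375 eV

Total energy released:
E_total = ΔE₁ + ΔE₂ = 0.47242014 + 12.75534375 = 13.22776 eV

Note: This equals the direct transition 6 → 1: 13.22776 eV ✓
Energy is conserved regardless of the path taken.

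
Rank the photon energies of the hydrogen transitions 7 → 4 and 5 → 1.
5 → 1

Calculate the energy for each transition:

Transition 7 → 4:
ΔE₁ = |E_4 - E_7| = |-13.6057/4² - (-13.6057/7²)|
ΔE₁ = |-0.8503562500 - (-0.2776673469)| = 0.5726889 eV

Transition 5 → 1:
ΔE₂ = |E_1 - E_5| = |-13.6057/1² - (-13.6057/5²)|
ΔE₂ = |-13.6057000000 - (-0.5442280000)| = 13.0614720 eV

Since 13.0614720 eV > 0.5726889 eV, the transition 5 → 1 emits the more energetic photon.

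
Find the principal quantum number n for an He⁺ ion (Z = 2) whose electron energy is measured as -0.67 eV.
n = 9

The exact energy levels follow E_n = -13.6057 Z² / n² eV with Z = 2.

The measured value (-0.67 eV) is reported to only 2 significant figures, so we must test candidate n values and see which one matches to that precision.

Candidate energies:
  n = 7:  E = -13.6057 × 2² / 7² = -1.11067 eV
  n = 8:  E = -13.6057 × 2² / 8² = -0.85036 eV
  n = 9:  E = -13.6057 × 2² / 9² = -0.67189 eV  ← matches
  n = 10:  E = -13.6057 × 2² / 10² = -0.54423 eV
  n = 11:  E = -13.6057 × 2² / 11² = -0.44978 eV

Checking against the measurement of -0.67 eV (2 sig figs), only n = 9 agrees:
E_9 = -0.67189 eV, which rounds to -0.67 eV ✓

Therefore n = 9.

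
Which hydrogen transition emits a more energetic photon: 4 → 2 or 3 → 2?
4 → 2

Calculate the energy for each transition:

Transition 4 → 2:
ΔE₁ = |E_2 - E_4| = |-13.6057/2² - (-13.6057/4²)|
ΔE₁ = |-3.401425000 - (-0.850356250)| = 2.551069 eV

Transition 3 → 2:
ΔE₂ = |E_2 - E_3| = |-13.6057/2² - (-13.6057/3²)|
ΔE₂ = |-3.401425000 - (-1.511744444)| = 1.889681 eV

Since 2.551069 eV > 1.889681 eV, the transition 4 → 2 emits the more energetic photon.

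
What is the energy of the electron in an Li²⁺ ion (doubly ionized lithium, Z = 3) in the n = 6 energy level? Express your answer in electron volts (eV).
-3.4014 eV

The energy levels of a hydrogen-like atom are given by:
E_n = -13.6057 Z² / n² eV  (with Z = 3 for Li²⁺)

For n = 6:
E_6 = -13.6057 × 3² / 6²
E_6 = -13.6057 × 9 / 36
E_6 = -3.4014 eV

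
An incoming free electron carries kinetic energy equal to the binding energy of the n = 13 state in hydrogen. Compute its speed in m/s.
1.68e+05 m/s (or 0.056% of c)

The binding energy at n = 13 for hydrogen is:
E_13 = -13.6057/13² = -0.0805071 eV
|E_13| = 0.0805071 eV

Convert to Joules:
KE = 0.0805071 eV × (1.602177 × 10⁻¹⁹ J/eV) = 1.2899e-20 J

Using KE = ½mv²:
v = √(2·KE/m_e)
v = √(2 × 1.2899e-20 J / 9.10938 × 10⁻³¹ kg)
v = 1.68e+05 m/s

This is approximately 0.056% the speed of light.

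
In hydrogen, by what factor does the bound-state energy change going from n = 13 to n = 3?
18.77778

Using E_n = -13.6057 Z² / n² eV with Z = 1:

E_3 = -13.6057 / 3² = -13.6057 / 9 = -1.51174444444 eV
E_13 = -13.6057 / 13² = -13.6057 / 169 = -0.08050710059 eV

The ratio is:
E_3/E_13 = (-1.51174444444) / (-0.08050710059)
E_3/E_13 = (-13.6057/9) / (-13.6057/169)
E_3/E_13 = 169/9
E_3/E_13 = 18.77778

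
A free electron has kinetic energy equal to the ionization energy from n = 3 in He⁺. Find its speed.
1.45846e+06 m/s (or 0.49% of c)

The binding energy at n = 3 for He⁺ is:
E_3 = -13.6057 × 2²/3² = -6.04697778 eV
|E_3| = 6.04697778 eV

Convert to Joules:
KE = 6.04697778 eV × (1.602177 × 10⁻¹⁹ J/eV) = 9.6883287e-19 J

Using KE = ½mv²:
v = √(2·KE/m_e)
v = √(2 × 9.6883287e-19 J / 9.10938 × 10⁻³¹ kg)
v = 1.45846e+06 m/s

This is approximately 0.49% the speed of light.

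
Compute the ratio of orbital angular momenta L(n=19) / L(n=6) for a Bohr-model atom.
3.1667

In the Bohr model, L_n = nℏ, so the ratio is purely the ratio of quantum numbers:

L_19/L_6 = 19ℏ / 6ℏ = 19/6 = 3.1667

The angular momentum scales linearly with n.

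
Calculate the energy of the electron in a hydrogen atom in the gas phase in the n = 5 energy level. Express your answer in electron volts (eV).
-0.544 eV

The energy levels of a hydrogen-like atom are given by:
E_n = -13.6057 eV / n²

For n = 5:
E_5 = -13.6057 eV / 5²
E_5 = -13.6057 eV / 25
E_5 = -0.544 eV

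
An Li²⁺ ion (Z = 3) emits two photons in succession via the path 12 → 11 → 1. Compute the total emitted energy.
121.60 eV

The energy levels of Li²⁺ are E_n = -13.6057 × 3² / n² eV.

First transition (12 → 11):
ΔE₁ = |E_11 - E_12|
ΔE₁ = |-1.01199421 - (-0.85035625)| = 0.16164 eV

Second transition (11 → 1):
ΔE₂ = |E_1 - E_11|
ΔE₂ = |-122.45130000 - (-1.01199421)| = 121.43931 eV

Total energy released:
E_total = ΔE₁ + ΔE₂ = 0.16164 + 121.43931 = 121.60 eV

Note: This equals the direct transition 12 → 1: 121.60 eV ✓
Energy is conserved regardless of the path taken.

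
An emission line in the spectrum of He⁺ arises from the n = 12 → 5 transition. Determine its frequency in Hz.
4.34991e+14 Hz

First, find the transition energy:
E_12 = -13.6057 × 2² / 12² = -0.37793611 eV
E_5 = -13.6057 × 2² / 5² = -2.17691200 eV
|ΔE| = |E_5 - E_12| = 1.79897589 eV

Convert to Joules: E = 1.79897589 eV × (1.602177 × 10⁻¹⁹ J/eV) = 2.8822778e-19 J

Using E = hf:
f = E/h = 2.8822778e-19 J / (6.62607 × 10⁻³⁴ J·s)
f = 4.34991e+14 Hz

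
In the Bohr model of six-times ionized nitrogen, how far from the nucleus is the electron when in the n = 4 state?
0.12095 nm (or 1.20955 Å)

The Bohr radius formula is:
r_n = n² a₀ / Z

where a₀ = 0.05291772 nm is the Bohr radius.

For N⁶⁺ (Z = 7) at n = 4:
r_4 = 4² × 0.05291772 nm / 7
r_4 = 16 × 0.05291772 nm / 7
r_4 = 0.846684 nm / 7
r_4 = 0.12095 nm

The electron orbits at approximately 0.12095 nm from the nucleus.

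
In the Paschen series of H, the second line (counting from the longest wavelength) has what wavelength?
1281.467 nm

The lines of a series are numbered from the longest wavelength (smallest ΔE) outward; the second line is the transition from n = n_f + 2 to n_f.
The Paschen series has all transitions ending at n_f = 3.

For H, the second line (β-line) is the jump from n = 5 to n = 3:
E_5 = -13.6057 / 5² = -0.544228000 eV
E_3 = -13.6057 / 3² = -1.511744444 eV
ΔE = E_5 - E_3 = 0.967516444 eV

λ = hc/E = 1239.84 eV·nm / 0.967516444 eV
λ = 1281.467 nm

This is the β-line of the Paschen series in H.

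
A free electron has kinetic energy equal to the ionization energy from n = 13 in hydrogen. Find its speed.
1.68e+05 m/s (or 0.056% of c)

The binding energy at n = 13 for hydrogen is:
E_13 = -13.6057/13² = -0.0805071 eV
|E_13| = 0.0805071 eV

Convert to Joules:
KE = 0.0805071 eV × (1.602177 × 10⁻¹⁹ J/eV) = 1.2899e-20 J

Using KE = ½mv²:
v = √(2·KE/m_e)
v = √(2 × 1.2899e-20 J / 9.10938 × 10⁻³¹ kg)
v = 1.68e+05 m/s

This is approximately 0.056% the speed of light.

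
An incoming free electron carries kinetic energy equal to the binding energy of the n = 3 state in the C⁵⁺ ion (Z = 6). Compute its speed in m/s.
4.375e+06 m/s (or 1.46% of c)

The binding energy at n = 3 for C⁵⁺ is:
E_3 = -13.6057 × 6²/3² = -54.42280 eV
|E_3| = 54.42280 eV

Convert to Joules:
KE = 54.42280 eV × (1.602177 × 10⁻¹⁹ J/eV) = 8.71950e-18 J

Using KE = ½mv²:
v = √(2·KE/m_e)
v = √(2 × 8.71950e-18 J / 9.10938 × 10⁻³¹ kg)
v = 4.375e+06 m/s

This is approximately 1.46% the speed of light.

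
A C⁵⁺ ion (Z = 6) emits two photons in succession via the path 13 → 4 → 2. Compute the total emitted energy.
119.553 eV

The energy levels of C⁵⁺ are E_n = -13.6057 × 6² / n² eV.

First transition (13 → 4):
ΔE₁ = |E_4 - E_13|
ΔE₁ = |-30.612825000 - (-2.898255621)| = 27.714569 eV

Second transition (4 → 2):
ΔE₂ = |E_2 - E_4|
ΔE₂ = |-122.451300000 - (-30.612825000)| = 91.838475 eV

Total energy released:
E_total = ΔE₁ + ΔE₂ = 27.714569 + 91.838475 = 119.553 eV

Note: This equals the direct transition 13 → 2: 119.553 eV ✓
Energy is conserved regardless of the path taken.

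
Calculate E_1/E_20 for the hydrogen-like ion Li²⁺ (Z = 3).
400.000

Using E_n = -13.6057 Z² / n² eV with Z = 3:

E_1 = -13.6057 × 3² / 1² = -122.4513 / 1 = -122.451300000 eV
E_20 = -13.6057 × 3² / 20² = -122.4513 / 400 = -0.306128250 eV

The ratio is:
E_1/E_20 = (-122.451300000) / (-0.306128250)
E_1/E_20 = (-122.4513/1) / (-122.4513/400)
E_1/E_20 = 400/1
E_1/E_20 = 400.000
(Note: the Z² factors cancel in the ratio.)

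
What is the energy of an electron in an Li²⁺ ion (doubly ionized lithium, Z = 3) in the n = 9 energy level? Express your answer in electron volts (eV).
-1.51 eV

The energy levels of a hydrogen-like atom are given by:
E_n = -13.6057 Z² / n² eV  (with Z = 3 for Li²⁺)

For n = 9:
E_9 = -13.6057 × 3² / 9²
E_9 = -13.6057 × 9 / 81
E_9 = -1.51 eV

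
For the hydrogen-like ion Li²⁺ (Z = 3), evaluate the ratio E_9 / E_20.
4.94

Using E_n = -13.6057 Z² / n² eV with Z = 3:

E_9 = -13.6057 × 3² / 9² = -122.4513 / 81 = -1.51174444 eV
E_20 = -13.6057 × 3² / 20² = -122.4513 / 400 = -0.30612825 eV

The ratio is:
E_9/E_20 = (-1.51174444) / (-0.30612825)
E_9/E_20 = (-122.4513/81) / (-122.4513/400)
E_9/E_20 = 400/81
E_9/E_20 = 4.94
(Note: the Z² factors cancel in the ratio.)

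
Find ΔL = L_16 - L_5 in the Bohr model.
1.16e-33 J·s (or 11ℏ)

In the Bohr model, L_n = nℏ where ℏ = 1.0546e-34 J·s.

L_16 = 16ℏ = 1.6874e-33 J·s
L_5 = 5ℏ = 5.2730e-34 J·s

ΔL = L_16 - L_5 = (16 - 5)ℏ = 11ℏ
ΔL = 11 × 1.0546e-34 J·s = 1.16e-33 J·s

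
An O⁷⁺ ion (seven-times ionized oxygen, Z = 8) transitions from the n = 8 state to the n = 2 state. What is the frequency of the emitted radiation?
4.93e+16 Hz

First, find the transition energy:
E_8 = -13.6057 × 8² / 8² = -13.6057000 eV
E_2 = -13.6057 × 8² / 2² = -217.6912000 eV
|ΔE| = |E_2 - E_8| = 204.0855000 eV

Convert to Joules: E = 204.0855000 eV × (1.602177 × 10⁻¹⁹ J/eV) = 3.2698e-17 J

Using E = hf:
f = E/h = 3.2698e-17 J / (6.62607 × 10⁻³⁴ J·s)
f = 4.93e+16 Hz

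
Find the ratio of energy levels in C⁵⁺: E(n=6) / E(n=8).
1.7778

Using E_n = -13.6057 Z² / n² eV with Z = 6:

E_6 = -13.6057 × 6² / 6² = -489.8052 / 36 = -13.6057000000 eV
E_8 = -13.6057 × 6² / 8² = -489.8052 / 64 = -7.6532062500 eV

The ratio is:
E_6/E_8 = (-13.6057000000) / (-7.6532062500)
E_6/E_8 = (-489.8052/36) / (-489.8052/64)
E_6/E_8 = 64/36
E_6/E_8 = 1.7778
(Note: the Z² factors cancel in the ratio.)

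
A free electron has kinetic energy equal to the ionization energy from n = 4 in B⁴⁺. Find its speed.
2.7346e+06 m/s (or 0.91217% of c)

The binding energy at n = 4 for B⁴⁺ is:
E_4 = -13.6057 × 5²/4² = -21.2589063 eV
|E_4| = 21.2589063 eV

Convert to Joules:
KE = 21.2589063 eV × (1.602177 × 10⁻¹⁹ J/eV) = 3.406053e-18 J

Using KE = ½mv²:
v = √(2·KE/m_e)
v = √(2 × 3.406053e-18 J / 9.10938 × 10⁻³¹ kg)
v = 2.7346e+06 m/s

This is approximately 0.91217% the speed of light.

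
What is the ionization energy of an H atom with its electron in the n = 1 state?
13.61 eV

The ionization energy is the energy needed to remove the electron completely (n → ∞).

For hydrogen, E_n = -13.6057 eV / n².

At n = 1: E_1 = -13.6057 / 1² = -13.60570 eV
At n = ∞: E_∞ = 0 eV

Ionization energy = E_∞ - E_1 = 0 - (-13.60570) = 13.60570 eV
Ionization energy ≈ 13.61 eV

This is also called the binding energy of the electron in state n = 1.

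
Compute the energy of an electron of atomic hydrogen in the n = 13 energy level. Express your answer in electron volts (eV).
-0.08 eV

The energy levels of a hydrogen-like atom are given by:
E_n = -13.6057 eV / n²

For n = 13:
E_13 = -13.6057 eV / 13²
E_13 = -13.6057 eV / 169
E_13 = -0.08 eV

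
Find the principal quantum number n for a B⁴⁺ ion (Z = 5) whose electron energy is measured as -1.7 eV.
n = 14

The exact energy levels follow E_n = -13.6057 Z² / n² eV with Z = 5.

The measured value (-1.7 eV) is reported to only 2 significant figures, so we must test candidate n values and see which one matches to that precision.

Candidate energies:
  n = 12:  E = -13.6057 × 5² / 12² = -2.362101 eV
  n = 13:  E = -13.6057 × 5² / 13² = -2.012678 eV
  n = 14:  E = -13.6057 × 5² / 14² = -1.735421 eV  ← matches
  n = 15:  E = -13.6057 × 5² / 15² = -1.511744 eV
  n = 16:  E = -13.6057 × 5² / 16² = -1.328682 eV

Checking against the measurement of -1.7 eV (2 sig figs), only n = 14 agrees:
E_14 = -1.735421 eV, which rounds to -1.7 eV ✓

Therefore n = 14.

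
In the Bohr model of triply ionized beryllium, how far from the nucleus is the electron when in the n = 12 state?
1.9050 nm (or 19.0504 Å)

The Bohr radius formula is:
r_n = n² a₀ / Z

where a₀ = 0.0529177 nm is the Bohr radius.

For Be³⁺ (Z = 4) at n = 12:
r_12 = 12² × 0.0529177 nm / 4
r_12 = 144 × 0.0529177 nm / 4
r_12 = 7.62015 nm / 4
r_12 = 1.9050 nm

The electron orbits at approximately 1.9050 nm from the nucleus.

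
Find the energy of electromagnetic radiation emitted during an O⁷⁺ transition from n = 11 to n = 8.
6.4093 eV

The energy levels are E_n = -13.6057 Z² eV / n².

Energy at n = 11: E_11 = -13.6057 × 8² / 11² = -7.1964033 eV
Energy at n = 8: E_8 = -13.6057 × 8² / 8² = -13.6057000 eV

For emission (electron falling to lower state), the photon energy is:
E_photon = E_11 - E_8 = |-7.1964033 - (-13.6057000)|
E_photon = 6.4093 eV

This energy is carried away by the emitted photon.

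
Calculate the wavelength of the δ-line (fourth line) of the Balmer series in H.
410.069 nm

The lines of a series are numbered from the longest wavelength (smallest ΔE) outward; the fourth line is the transition from n = n_f + 4 to n_f.
The Balmer series has all transitions ending at n_f = 2.

For H, the fourth line (δ-line) is the jump from n = 6 to n = 2:
E_6 = -13.6057 / 6² = -0.3779361 eV
E_2 = -13.6057 / 2² = -3.4014250 eV
ΔE = E_6 - E_2 = 3.0234889 eV

λ = hc/E = 1239.84 eV·nm / 3.0234889 eV
λ = 410.069 nm

This is the δ-line of the Balmer series in H.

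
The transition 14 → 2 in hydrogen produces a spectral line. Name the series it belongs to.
Balmer series

The spectral series in hydrogen are named based on the final (lower) energy level:
- Lyman series: n_final = 1 (ultraviolet)
- Balmer series: n_final = 2 (visible/near-UV)
- Paschen series: n_final = 3 (infrared)
- Brackett series: n_final = 4 (infrared)
- Pfund series: n_final = 5 (far infrared)

Since this transition ends at n = 2, it belongs to the Balmer series.

For reference, this 14 → 2 line has photon energy
ΔE = 13.6057 eV × (1/2² - 1/14²) = 3.332008163 eV,
corresponding to wavelength λ = hc/ΔE = 1239.84 eV·nm / 3.332008163 eV = 372.09993 nm in the visible/near-UV region.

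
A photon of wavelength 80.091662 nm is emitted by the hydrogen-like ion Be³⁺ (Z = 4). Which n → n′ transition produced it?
n = 5 → n = 3

First, find the photon energy from the wavelength (hc = 1239.84 eV·nm):
E = hc/λ = 1239.84 eV·nm / 80.091662 nm = 15.480263 eV

The energy levels of Be³⁺ satisfy E_n = -13.6057 × 4² / n² eV, so an emission n_i → n_f releases
ΔE = 13.6057 × 4² × (1/n_f² − 1/n_i²) eV.

Setting ΔE equal to the photon energy:
1/n_f² − 1/n_i² = 15.480263 / (13.6057 × 4²) = 0.071111111

Since 1/n_i² must be positive, we need 1/n_f² > 0.071111111, i.e. n_f ≤ 3. For each allowed n_f, solve n_i = (1/n_f² − 0.071111111)^(−1/2) and check whether it is a whole number:
  n_f = 1: 1/n_i² = 1.000000000 − 0.071111111 = 0.928888889 → n_i = 1.038  (not an integer) ✗
  n_f = 2: 1/n_i² = 0.250000000 − 0.071111111 = 0.178888889 → n_i = 2.364  (not an integer) ✗
  n_f = 3: 1/n_i² = 0.111111111 − 0.071111111 = 0.040000000 → n_i = 5.000  → integer, n_i = 5 ✓

Only n_f = 3 gives an integer upper level, n_i = 5.

The transition is from n = 5 to n = 3 (emission).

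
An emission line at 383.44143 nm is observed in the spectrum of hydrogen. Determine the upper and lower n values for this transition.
n = 9 → n = 2

First, find the photon energy from the wavelength (hc = 1239.84 eV·nm):
E = hc/λ = 1239.84 eV·nm / 383.44143 nm = 3.2334534 eV

The energy levels of hydrogen satisfy E_n = -13.6057 / n² eV, so an emission n_i → n_f releases
ΔE = 13.6057 × (1/n_f² − 1/n_i²) eV.

Setting ΔE equal to the photon energy:
1/n_f² − 1/n_i² = 3.2334534 / 13.6057 = 0.23765432

Since 1/n_i² must be positive, we need 1/n_f² > 0.23765432, i.e. n_f ≤ 2. For each allowed n_f, solve n_i = (1/n_f² − 0.23765432)^(−1/2) and check whether it is a whole number:
  n_f = 1: 1/n_i² = 1.00000000 − 0.23765432 = 0.76234568 → n_i = 1.145  (not an integer) ✗
  n_f = 2: 1/n_i² = 0.25000000 − 0.23765432 = 0.01234568 → n_i = 9.000  → integer, n_i = 9 ✓

Only n_f = 2 gives an integer upper level, n_i = 9.

The transition is from n = 9 to n = 2 (emission).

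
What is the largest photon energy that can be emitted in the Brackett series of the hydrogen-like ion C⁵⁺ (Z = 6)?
30.61283 eV

The series limit corresponds to the transition from n = ∞ to n = 4.
This is the highest energy (shortest wavelength) transition in the Brackett series.

E_∞ = 0 eV
E_4 = -13.6057 × 6² / 4² = -30.61283 eV

Energy at series limit:
ΔE = E_∞ - E_4 = 0 - (-30.61283) = 30.61283 eV

This energy equals the ionization energy from the n = 4 state of C⁵⁺.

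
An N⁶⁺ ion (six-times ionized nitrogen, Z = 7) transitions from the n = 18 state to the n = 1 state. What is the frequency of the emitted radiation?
1.6070e+17 Hz

First, find the transition energy:
E_18 = -13.6057 × 7² / 18² = -2.0576522 eV
E_1 = -13.6057 × 7² / 1² = -666.6793000 eV
|ΔE| = |E_1 - E_18| = 664.6216478 eV

Convert to Joules: E = 664.6216478 eV × (1.602177 × 10⁻¹⁹ J/eV) = 1.064842e-16 J

Using E = hf:
f = E/h = 1.064842e-16 J / (6.62607 × 10⁻³⁴ J·s)
f = 1.6070e+17 Hz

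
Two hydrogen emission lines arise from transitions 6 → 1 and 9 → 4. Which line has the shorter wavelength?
6 → 1

Calculate the energy for each transition:

Transition 6 → 1:
ΔE₁ = |E_1 - E_6| = |-13.6057/1² - (-13.6057/6²)|
ΔE₁ = |-13.60570000000 - (-0.37793611111)| = 13.22776389 eV

Transition 9 → 4:
ΔE₂ = |E_4 - E_9| = |-13.6057/4² - (-13.6057/9²)|
ΔE₂ = |-0.85035625000 - (-0.16797160494)| = 0.68238465 eV

Since 13.22776389 eV > 0.68238465 eV, the transition 6 → 1 emits the more energetic photon.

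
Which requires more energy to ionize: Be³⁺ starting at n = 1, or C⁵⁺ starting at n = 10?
Be³⁺ at n = 1 (E = -217.69 eV)

Using E_n = -13.6057 Z² / n² eV:

Be³⁺ (Z = 4) at n = 1:
E = -13.6057 × 4² / 1² = -13.6057 × 16 / 1 = -217.69120 eV

C⁵⁺ (Z = 6) at n = 10:
E = -13.6057 × 6² / 10² = -13.6057 × 36 / 100 = -4.89805 eV

Since -217.69120 eV < -4.89805 eV,
Be³⁺ at n = 1 is more tightly bound (requires more energy to ionize).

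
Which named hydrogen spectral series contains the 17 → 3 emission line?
Paschen series

The spectral series in hydrogen are named based on the final (lower) energy level:
- Lyman series: n_final = 1 (ultraviolet)
- Balmer series: n_final = 2 (visible/near-UV)
- Paschen series: n_final = 3 (infrared)
- Brackett series: n_final = 4 (infrared)
- Pfund series: n_final = 5 (far infrared)

Since this transition ends at n = 3, it belongs to the Paschen series.

For reference, this 17 → 3 line has photon energy
ΔE = 13.6057 eV × (1/3² - 1/17²) = 1.464666 eV,
corresponding to wavelength λ = hc/ΔE = 1239.84 eV·nm / 1.464666 eV = 846.50 nm in the infrared region.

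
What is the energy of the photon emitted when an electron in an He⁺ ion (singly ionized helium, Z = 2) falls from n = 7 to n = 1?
53.31 eV

The energy levels are E_n = -13.6057 Z² eV / n².

Energy at n = 7: E_7 = -13.6057 × 2² / 7² = -1.11067 eV
Energy at n = 1: E_1 = -13.6057 × 2² / 1² = -54.42280 eV

For emission (electron falling to lower state), the photon energy is:
E_photon = E_7 - E_1 = |-1.11067 - (-54.42280)|
E_photon = 53.31 eV

This energy is carried away by the emitted photon.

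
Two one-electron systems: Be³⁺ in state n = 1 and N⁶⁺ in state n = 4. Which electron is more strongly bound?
Be³⁺ at n = 1 (E = -217.69120 eV)

Using E_n = -13.6057 Z² / n² eV:

Be³⁺ (Z = 4) at n = 1:
E = -13.6057 × 4² / 1² = -13.6057 × 16 / 1 = -217.69120000 eV

N⁶⁺ (Z = 7) at n = 4:
E = -13.6057 × 7² / 4² = -13.6057 × 49 / 16 = -41.66745625 eV

Since -217.69120000 eV < -41.66745625 eV,
Be³⁺ at n = 1 is more tightly bound (requires more energy to ionize).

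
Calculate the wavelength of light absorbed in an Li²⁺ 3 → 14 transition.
95.512281 nm

First, find the transition energy using E_n = -13.6057 Z² / n² eV:
E_3 = -13.6057 × 3² / 3² = -13.60570000 eV
E_14 = -13.6057 × 3² / 14² = -0.62475153 eV

Photon energy: |ΔE| = |E_14 - E_3| = 12.98094847 eV

Convert to wavelength using E = hc/λ with hc = 1239.84 eV·nm:
λ = hc/E = 1239.84 eV·nm / 12.98094847 eV
λ = 95.512281 nm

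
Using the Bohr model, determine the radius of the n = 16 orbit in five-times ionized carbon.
2.25782 nm (or 22.57823 Å)

The Bohr radius formula is:
r_n = n² a₀ / Z

where a₀ = 0.05291772 nm is the Bohr radius.

For C⁵⁺ (Z = 6) at n = 16:
r_16 = 16² × 0.05291772 nm / 6
r_16 = 256 × 0.05291772 nm / 6
r_16 = 13.546936 nm / 6
r_16 = 2.25782 nm

The electron orbits at approximately 2.25782 nm from the nucleus.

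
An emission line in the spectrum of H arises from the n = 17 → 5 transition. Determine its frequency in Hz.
1.2021e+14 Hz

First, find the transition energy:
E_17 = -13.6057 / 17² = -0.04707855 eV
E_5 = -13.6057 / 5² = -0.54422800 eV
|ΔE| = |E_5 - E_17| = 0.49714945 eV

Convert to Joules: E = 0.49714945 eV × (1.602177 × 10⁻¹⁹ J/eV) = 7.965214e-20 J

Using E = hf:
f = E/h = 7.965214e-20 J / (6.62607 × 10⁻³⁴ J·s)
f = 1.2021e+14 Hz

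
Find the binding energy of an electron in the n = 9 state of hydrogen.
0.1680 eV

The ionization energy is the energy needed to remove the electron completely (n → ∞).

For hydrogen, E_n = -13.6057 eV / n².

At n = 9: E_9 = -13.6057 / 9² = -0.1679716 eV
At n = ∞: E_∞ = 0 eV

Ionization energy = E_∞ - E_9 = 0 - (-0.1679716) = 0.1679716 eV
Ionization energy ≈ 0.1680 eV

This is also called the binding energy of the electron in state n = 9.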